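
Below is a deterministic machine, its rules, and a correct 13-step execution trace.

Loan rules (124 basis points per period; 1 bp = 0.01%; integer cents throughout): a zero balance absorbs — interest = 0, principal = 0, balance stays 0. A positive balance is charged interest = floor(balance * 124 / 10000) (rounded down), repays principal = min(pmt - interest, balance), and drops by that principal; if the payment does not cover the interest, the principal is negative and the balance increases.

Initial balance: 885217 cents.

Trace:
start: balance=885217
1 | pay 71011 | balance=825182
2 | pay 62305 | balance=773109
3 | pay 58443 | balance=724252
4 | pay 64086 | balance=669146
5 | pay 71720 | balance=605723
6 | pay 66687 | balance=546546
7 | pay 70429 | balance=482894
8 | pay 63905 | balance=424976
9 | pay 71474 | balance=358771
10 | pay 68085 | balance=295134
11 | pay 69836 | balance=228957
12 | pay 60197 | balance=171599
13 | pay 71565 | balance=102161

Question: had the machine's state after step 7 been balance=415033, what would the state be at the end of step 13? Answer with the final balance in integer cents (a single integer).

29093

state after step 7 := balance=415033
8 | pay 63905 | balance=356274
9 | pay 71474 | balance=289217
10 | pay 68085 | balance=224718
11 | pay 69836 | balance=157668
12 | pay 60197 | balance=99426
13 | pay 71565 | balance=29093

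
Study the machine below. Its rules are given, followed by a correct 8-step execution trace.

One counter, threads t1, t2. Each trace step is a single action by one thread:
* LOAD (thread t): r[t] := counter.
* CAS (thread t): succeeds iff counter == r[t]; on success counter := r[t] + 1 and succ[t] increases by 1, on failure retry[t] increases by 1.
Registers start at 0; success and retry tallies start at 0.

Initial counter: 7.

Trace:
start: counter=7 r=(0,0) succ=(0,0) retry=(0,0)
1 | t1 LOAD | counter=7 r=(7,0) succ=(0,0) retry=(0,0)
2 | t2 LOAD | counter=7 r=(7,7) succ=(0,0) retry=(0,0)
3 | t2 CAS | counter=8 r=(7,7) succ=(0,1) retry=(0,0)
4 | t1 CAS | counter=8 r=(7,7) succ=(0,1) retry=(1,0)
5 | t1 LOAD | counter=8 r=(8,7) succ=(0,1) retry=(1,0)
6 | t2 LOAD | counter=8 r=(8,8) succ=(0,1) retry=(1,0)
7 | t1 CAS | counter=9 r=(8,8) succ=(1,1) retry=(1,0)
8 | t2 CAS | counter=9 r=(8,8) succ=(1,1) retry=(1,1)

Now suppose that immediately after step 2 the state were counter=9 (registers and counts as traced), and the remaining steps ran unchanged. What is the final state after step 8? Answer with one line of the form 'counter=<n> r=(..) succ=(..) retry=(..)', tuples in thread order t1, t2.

state after step 2 := counter=9 r=(7,7) succ=(0,0) retry=(0,0)
3 | t2 CAS | counter=9 r=(7,7) succ=(0,0) retry=(0,1)
4 | t1 CAS | counter=9 r=(7,7) succ=(0,0) retry=(1,1)
5 | t1 LOAD | counter=9 r=(9,7) succ=(0,0) retry=(1,1)
6 | t2 LOAD | counter=9 r=(9,9) succ=(0,0) retry=(1,1)
7 | t1 CAS | counter=10 r=(9,9) succ=(1,0) retry=(1,1)
8 | t2 CAS | counter=10 r=(9,9) succ=(1,0) retry=(1,2)

counter=10 r=(9,9) succ=(1,0) retry=(1,2)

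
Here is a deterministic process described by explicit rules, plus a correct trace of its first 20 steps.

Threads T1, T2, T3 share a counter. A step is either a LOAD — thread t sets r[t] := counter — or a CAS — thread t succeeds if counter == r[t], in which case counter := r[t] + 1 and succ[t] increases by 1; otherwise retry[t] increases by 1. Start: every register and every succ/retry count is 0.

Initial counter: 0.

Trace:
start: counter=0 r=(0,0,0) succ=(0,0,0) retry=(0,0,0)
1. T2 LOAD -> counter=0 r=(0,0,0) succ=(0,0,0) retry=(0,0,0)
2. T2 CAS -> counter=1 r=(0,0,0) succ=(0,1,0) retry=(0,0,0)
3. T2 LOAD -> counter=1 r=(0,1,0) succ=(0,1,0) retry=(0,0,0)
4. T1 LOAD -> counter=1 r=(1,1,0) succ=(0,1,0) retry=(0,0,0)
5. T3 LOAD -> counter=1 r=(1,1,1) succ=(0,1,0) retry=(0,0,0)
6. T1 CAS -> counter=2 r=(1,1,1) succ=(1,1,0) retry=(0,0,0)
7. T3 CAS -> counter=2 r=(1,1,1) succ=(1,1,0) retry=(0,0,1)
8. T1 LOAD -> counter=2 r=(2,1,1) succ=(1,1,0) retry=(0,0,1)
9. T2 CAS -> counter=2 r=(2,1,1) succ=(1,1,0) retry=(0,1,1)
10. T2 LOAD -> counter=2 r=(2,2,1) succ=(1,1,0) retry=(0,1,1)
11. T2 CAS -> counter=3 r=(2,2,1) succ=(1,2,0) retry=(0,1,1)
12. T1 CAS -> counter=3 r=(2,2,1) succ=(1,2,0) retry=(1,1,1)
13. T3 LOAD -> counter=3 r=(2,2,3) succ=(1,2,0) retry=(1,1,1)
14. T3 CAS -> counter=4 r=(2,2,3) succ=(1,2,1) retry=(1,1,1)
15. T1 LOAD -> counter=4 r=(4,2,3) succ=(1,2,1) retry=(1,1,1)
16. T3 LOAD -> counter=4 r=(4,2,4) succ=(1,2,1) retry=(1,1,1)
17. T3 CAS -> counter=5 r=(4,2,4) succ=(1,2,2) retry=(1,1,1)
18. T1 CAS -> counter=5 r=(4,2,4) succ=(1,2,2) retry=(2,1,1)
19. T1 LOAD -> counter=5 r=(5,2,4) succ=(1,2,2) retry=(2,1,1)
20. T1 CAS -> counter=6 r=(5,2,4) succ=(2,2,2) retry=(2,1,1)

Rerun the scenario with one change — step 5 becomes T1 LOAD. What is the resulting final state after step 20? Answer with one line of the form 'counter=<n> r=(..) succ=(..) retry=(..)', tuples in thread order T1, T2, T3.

counter=6 r=(5,2,4) succ=(2,2,2) retry=(2,1,1)

(re-executing from step 5 with the substitution; state before step 5: counter=1 r=(1,1,0) succ=(0,1,0) retry=(0,0,0))
5. T1 LOAD -> counter=1 r=(1,1,0) succ=(0,1,0) retry=(0,0,0)
6. T1 CAS -> counter=2 r=(1,1,0) succ=(1,1,0) retry=(0,0,0)
7. T3 CAS -> counter=2 r=(1,1,0) succ=(1,1,0) retry=(0,0,1)
8. T1 LOAD -> counter=2 r=(2,1,0) succ=(1,1,0) retry=(0,0,1)
9. T2 CAS -> counter=2 r=(2,1,0) succ=(1,1,0) retry=(0,1,1)
10. T2 LOAD -> counter=2 r=(2,2,0) succ=(1,1,0) retry=(0,1,1)
11. T2 CAS -> counter=3 r=(2,2,0) succ=(1,2,0) retry=(0,1,1)
12. T1 CAS -> counter=3 r=(2,2,0) succ=(1,2,0) retry=(1,1,1)
13. T3 LOAD -> counter=3 r=(2,2,3) succ=(1,2,0) retry=(1,1,1)
14. T3 CAS -> counter=4 r=(2,2,3) succ=(1,2,1) retry=(1,1,1)
15. T1 LOAD -> counter=4 r=(4,2,3) succ=(1,2,1) retry=(1,1,1)
16. T3 LOAD -> counter=4 r=(4,2,4) succ=(1,2,1) retry=(1,1,1)
17. T3 CAS -> counter=5 r=(4,2,4) succ=(1,2,2) retry=(1,1,1)
18. T1 CAS -> counter=5 r=(4,2,4) succ=(1,2,2) retry=(2,1,1)
19. T1 LOAD -> counter=5 r=(5,2,4) succ=(1,2,2) retry=(2,1,1)
20. T1 CAS -> counter=6 r=(5,2,4) succ=(2,2,2) retry=(2,1,1)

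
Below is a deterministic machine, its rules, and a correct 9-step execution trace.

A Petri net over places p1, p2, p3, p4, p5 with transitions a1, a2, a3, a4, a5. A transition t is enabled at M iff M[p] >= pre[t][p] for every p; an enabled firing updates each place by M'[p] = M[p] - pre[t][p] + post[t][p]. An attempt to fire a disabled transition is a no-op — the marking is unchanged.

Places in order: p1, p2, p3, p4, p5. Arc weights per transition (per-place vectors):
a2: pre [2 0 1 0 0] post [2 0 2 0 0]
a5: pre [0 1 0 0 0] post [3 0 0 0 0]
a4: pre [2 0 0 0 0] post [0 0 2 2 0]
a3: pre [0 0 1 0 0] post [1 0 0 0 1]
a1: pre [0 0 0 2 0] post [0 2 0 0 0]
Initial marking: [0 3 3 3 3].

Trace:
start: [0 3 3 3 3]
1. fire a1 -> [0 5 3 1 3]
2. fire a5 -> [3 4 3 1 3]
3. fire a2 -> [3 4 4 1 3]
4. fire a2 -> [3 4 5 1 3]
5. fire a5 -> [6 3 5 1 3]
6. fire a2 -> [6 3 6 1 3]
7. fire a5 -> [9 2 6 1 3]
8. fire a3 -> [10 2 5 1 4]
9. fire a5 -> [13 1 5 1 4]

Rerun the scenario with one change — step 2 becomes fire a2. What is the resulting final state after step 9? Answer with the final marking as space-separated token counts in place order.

10 2 3 1 4

(re-executing from step 2 with the substitution; state before step 2: [0 5 3 1 3])
2. fire a2 -> [0 5 3 1 3]
3. fire a2 -> [0 5 3 1 3]
4. fire a2 -> [0 5 3 1 3]
5. fire a5 -> [3 4 3 1 3]
6. fire a2 -> [3 4 4 1 3]
7. fire a5 -> [6 3 4 1 3]
8. fire a3 -> [7 3 3 1 4]
9. fire a5 -> [10 2 3 1 4]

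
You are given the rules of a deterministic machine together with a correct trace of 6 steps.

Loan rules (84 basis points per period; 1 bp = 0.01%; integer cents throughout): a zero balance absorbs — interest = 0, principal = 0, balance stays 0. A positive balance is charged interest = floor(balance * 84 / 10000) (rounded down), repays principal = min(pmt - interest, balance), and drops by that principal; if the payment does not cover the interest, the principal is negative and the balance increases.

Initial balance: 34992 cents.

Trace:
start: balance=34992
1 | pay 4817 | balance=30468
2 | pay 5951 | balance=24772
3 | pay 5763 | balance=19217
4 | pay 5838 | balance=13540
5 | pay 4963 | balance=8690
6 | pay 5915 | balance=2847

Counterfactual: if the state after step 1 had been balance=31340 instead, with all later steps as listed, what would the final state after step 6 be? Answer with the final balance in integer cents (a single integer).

state after step 1 := balance=31340
2 | pay 5951 | balance=25652
3 | pay 5763 | balance=20104
4 | pay 5838 | balance=14434
5 | pay 4963 | balance=9592
6 | pay 5915 | balance=3757

3757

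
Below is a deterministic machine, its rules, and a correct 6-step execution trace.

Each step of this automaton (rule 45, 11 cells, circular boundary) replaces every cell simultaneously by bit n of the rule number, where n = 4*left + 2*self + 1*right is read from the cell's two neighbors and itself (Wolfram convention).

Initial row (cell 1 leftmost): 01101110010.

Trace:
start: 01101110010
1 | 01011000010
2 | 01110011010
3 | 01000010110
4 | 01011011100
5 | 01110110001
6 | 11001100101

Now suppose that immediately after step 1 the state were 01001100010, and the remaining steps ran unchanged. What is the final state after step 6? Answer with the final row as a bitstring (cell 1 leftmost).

11001001110

state after step 1 := 01001100010
2 | 01001001010
3 | 01001001110
4 | 01001001000
5 | 01001001011
6 | 11001001110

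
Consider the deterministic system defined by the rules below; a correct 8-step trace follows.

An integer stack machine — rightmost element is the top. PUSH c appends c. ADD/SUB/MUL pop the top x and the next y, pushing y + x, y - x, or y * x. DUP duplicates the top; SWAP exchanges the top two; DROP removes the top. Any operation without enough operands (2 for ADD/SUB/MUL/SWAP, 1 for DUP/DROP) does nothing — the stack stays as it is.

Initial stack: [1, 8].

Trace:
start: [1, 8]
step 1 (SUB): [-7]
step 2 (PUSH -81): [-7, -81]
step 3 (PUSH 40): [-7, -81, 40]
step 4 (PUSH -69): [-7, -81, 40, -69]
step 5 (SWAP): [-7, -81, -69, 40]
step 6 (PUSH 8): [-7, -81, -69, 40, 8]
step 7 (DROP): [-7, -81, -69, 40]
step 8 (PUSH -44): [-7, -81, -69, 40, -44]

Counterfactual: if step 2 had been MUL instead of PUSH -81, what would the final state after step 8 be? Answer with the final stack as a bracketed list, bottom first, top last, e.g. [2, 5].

(re-executing from step 2 with the substitution; state before step 2: [-7])
step 2 (MUL): [-7]
step 3 (PUSH 40): [-7, 40]
step 4 (PUSH -69): [-7, 40, -69]
step 5 (SWAP): [-7, -69, 40]
step 6 (PUSH 8): [-7, -69, 40, 8]
step 7 (DROP): [-7, -69, 40]
step 8 (PUSH -44): [-7, -69, 40, -44]

[-7, -69, 40, -44]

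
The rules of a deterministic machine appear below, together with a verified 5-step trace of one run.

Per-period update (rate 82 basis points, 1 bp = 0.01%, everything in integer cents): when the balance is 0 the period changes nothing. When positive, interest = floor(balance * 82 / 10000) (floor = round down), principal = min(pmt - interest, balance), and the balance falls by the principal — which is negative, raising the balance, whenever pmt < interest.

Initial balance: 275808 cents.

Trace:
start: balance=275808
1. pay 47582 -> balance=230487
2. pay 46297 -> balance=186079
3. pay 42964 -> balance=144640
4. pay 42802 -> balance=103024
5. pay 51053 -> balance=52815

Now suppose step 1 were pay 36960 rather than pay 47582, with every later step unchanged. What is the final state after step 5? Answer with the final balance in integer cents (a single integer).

(re-executing from step 1 with the substitution; state before step 1: balance=275808)
1. pay 36960 -> balance=241109
2. pay 46297 -> balance=196789
3. pay 42964 -> balance=155438
4. pay 42802 -> balance=113910
5. pay 51053 -> balance=63791

63791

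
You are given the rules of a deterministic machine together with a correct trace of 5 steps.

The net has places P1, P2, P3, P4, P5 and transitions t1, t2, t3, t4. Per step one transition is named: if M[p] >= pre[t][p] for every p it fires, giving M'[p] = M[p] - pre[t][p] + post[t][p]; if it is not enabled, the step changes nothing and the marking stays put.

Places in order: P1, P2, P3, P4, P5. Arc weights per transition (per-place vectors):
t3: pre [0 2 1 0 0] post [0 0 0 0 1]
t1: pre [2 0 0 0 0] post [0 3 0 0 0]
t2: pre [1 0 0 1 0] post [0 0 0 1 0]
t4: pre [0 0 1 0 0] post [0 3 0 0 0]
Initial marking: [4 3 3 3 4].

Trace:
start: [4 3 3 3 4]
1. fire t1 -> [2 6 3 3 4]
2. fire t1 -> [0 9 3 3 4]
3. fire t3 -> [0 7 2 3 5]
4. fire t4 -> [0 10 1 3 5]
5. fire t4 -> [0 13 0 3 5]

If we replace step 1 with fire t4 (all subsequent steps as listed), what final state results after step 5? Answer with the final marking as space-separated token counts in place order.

(re-executing from step 1 with the substitution; state before step 1: [4 3 3 3 4])
1. fire t4 -> [4 6 2 3 4]
2. fire t1 -> [2 9 2 3 4]
3. fire t3 -> [2 7 1 3 5]
4. fire t4 -> [2 10 0 3 5]
5. fire t4 -> [2 10 0 3 5]

2 10 0 3 5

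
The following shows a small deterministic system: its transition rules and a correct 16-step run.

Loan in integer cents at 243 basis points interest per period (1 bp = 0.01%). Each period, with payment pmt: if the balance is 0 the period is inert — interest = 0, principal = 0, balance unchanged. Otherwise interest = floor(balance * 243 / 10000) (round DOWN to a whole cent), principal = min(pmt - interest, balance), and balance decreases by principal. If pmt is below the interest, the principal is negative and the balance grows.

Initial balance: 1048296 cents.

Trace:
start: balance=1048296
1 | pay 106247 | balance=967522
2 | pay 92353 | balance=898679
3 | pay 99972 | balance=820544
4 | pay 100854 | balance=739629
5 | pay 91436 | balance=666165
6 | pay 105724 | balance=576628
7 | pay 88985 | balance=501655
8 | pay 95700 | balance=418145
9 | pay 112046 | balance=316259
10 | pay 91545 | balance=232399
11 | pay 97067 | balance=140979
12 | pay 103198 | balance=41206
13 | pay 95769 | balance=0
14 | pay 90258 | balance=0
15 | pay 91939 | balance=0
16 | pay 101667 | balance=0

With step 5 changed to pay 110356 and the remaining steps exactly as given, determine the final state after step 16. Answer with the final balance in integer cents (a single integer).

0

(re-executing from step 5 with the substitution; state before step 5: balance=739629)
5 | pay 110356 | balance=647245
6 | pay 105724 | balance=557249
7 | pay 88985 | balance=481805
8 | pay 95700 | balance=397812
9 | pay 112046 | balance=295432
10 | pay 91545 | balance=211065
11 | pay 97067 | balance=119126
12 | pay 103198 | balance=18822
13 | pay 95769 | balance=0
14 | pay 90258 | balance=0
15 | pay 91939 | balance=0
16 | pay 101667 | balance=0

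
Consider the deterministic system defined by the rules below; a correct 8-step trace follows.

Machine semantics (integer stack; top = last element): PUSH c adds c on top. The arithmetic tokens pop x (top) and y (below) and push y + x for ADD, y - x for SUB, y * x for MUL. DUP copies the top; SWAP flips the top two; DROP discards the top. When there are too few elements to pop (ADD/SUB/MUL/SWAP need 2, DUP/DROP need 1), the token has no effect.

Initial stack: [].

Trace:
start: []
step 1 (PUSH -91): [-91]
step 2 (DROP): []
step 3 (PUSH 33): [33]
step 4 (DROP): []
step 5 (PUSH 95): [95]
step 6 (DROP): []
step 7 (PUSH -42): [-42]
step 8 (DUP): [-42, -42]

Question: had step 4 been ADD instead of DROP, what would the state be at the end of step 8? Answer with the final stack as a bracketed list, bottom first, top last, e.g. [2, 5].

[33, -42, -42]

(re-executing from step 4 with the substitution; state before step 4: [33])
step 4 (ADD): [33]
step 5 (PUSH 95): [33, 95]
step 6 (DROP): [33]
step 7 (PUSH -42): [33, -42]
step 8 (DUP): [33, -42, -42]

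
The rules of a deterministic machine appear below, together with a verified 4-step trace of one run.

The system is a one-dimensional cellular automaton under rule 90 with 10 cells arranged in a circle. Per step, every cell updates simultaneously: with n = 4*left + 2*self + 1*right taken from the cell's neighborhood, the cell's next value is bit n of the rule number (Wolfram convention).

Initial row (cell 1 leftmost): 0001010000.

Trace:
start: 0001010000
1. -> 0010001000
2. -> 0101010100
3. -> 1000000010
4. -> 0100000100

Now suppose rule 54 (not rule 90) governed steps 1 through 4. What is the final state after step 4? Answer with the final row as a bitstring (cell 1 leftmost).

(re-executing steps 1..4 under rule 54; state before step 1: 0001010000)
1. -> 0011111000
2. -> 0100000100
3. -> 1110001110
4. -> 0001010001

0001010001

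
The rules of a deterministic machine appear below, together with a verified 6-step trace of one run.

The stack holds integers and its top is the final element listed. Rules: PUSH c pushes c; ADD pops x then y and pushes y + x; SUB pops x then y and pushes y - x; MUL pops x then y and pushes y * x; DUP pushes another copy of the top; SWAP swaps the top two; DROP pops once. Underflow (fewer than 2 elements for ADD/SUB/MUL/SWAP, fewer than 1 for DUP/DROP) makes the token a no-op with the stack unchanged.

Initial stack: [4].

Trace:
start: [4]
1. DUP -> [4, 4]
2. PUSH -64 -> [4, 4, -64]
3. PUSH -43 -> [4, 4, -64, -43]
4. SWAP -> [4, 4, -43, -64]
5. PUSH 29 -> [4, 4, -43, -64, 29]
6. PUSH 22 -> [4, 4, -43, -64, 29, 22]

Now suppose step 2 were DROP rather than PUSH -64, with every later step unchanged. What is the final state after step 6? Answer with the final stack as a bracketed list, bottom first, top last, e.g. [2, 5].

(re-executing from step 2 with the substitution; state before step 2: [4, 4])
2. DROP -> [4]
3. PUSH -43 -> [4, -43]
4. SWAP -> [-43, 4]
5. PUSH 29 -> [-43, 4, 29]
6. PUSH 22 -> [-43, 4, 29, 22]

[-43, 4, 29, 22]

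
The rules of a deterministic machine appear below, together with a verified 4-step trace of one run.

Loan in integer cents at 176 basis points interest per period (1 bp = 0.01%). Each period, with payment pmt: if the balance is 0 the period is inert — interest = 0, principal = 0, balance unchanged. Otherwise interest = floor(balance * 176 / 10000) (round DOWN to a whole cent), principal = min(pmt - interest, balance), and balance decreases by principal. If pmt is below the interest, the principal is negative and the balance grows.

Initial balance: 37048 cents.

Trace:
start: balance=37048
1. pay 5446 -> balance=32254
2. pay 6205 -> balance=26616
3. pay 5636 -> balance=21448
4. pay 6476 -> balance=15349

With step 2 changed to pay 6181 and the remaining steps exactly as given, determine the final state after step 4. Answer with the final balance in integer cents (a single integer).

(re-executing from step 2 with the substitution; state before step 2: balance=32254)
2. pay 6181 -> balance=26640
3. pay 5636 -> balance=21472
4. pay 6476 -> balance=15373

15373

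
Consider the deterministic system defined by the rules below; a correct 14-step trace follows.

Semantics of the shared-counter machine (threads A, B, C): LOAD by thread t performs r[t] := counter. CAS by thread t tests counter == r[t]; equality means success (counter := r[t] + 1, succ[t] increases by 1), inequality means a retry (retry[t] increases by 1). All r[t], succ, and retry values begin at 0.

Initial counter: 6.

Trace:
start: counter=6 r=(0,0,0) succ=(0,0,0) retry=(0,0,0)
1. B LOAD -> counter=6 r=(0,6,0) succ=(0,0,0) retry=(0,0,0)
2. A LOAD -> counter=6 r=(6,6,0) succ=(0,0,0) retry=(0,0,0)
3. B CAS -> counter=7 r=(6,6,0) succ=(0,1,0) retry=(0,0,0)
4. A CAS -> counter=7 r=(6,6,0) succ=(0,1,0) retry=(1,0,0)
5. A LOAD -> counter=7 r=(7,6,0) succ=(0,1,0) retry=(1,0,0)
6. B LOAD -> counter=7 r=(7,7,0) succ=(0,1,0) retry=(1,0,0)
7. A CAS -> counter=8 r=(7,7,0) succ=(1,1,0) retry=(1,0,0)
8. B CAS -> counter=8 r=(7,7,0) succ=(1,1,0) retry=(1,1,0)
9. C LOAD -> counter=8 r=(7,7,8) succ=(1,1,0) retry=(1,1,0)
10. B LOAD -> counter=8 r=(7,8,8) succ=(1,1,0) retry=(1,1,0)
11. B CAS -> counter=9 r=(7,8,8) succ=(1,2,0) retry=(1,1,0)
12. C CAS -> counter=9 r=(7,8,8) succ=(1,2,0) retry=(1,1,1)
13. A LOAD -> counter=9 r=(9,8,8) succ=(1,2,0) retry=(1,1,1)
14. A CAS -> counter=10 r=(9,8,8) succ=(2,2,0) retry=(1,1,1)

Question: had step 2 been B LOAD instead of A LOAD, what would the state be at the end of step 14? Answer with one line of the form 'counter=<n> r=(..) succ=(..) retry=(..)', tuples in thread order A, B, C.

(re-executing from step 2 with the substitution; state before step 2: counter=6 r=(0,6,0) succ=(0,0,0) retry=(0,0,0))
2. B LOAD -> counter=6 r=(0,6,0) succ=(0,0,0) retry=(0,0,0)
3. B CAS -> counter=7 r=(0,6,0) succ=(0,1,0) retry=(0,0,0)
4. A CAS -> counter=7 r=(0,6,0) succ=(0,1,0) retry=(1,0,0)
5. A LOAD -> counter=7 r=(7,6,0) succ=(0,1,0) retry=(1,0,0)
6. B LOAD -> counter=7 r=(7,7,0) succ=(0,1,0) retry=(1,0,0)
7. A CAS -> counter=8 r=(7,7,0) succ=(1,1,0) retry=(1,0,0)
8. B CAS -> counter=8 r=(7,7,0) succ=(1,1,0) retry=(1,1,0)
9. C LOAD -> counter=8 r=(7,7,8) succ=(1,1,0) retry=(1,1,0)
10. B LOAD -> counter=8 r=(7,8,8) succ=(1,1,0) retry=(1,1,0)
11. B CAS -> counter=9 r=(7,8,8) succ=(1,2,0) retry=(1,1,0)
12. C CAS -> counter=9 r=(7,8,8) succ=(1,2,0) retry=(1,1,1)
13. A LOAD -> counter=9 r=(9,8,8) succ=(1,2,0) retry=(1,1,1)
14. A CAS -> counter=10 r=(9,8,8) succ=(2,2,0) retry=(1,1,1)

counter=10 r=(9,8,8) succ=(2,2,0) retry=(1,1,1)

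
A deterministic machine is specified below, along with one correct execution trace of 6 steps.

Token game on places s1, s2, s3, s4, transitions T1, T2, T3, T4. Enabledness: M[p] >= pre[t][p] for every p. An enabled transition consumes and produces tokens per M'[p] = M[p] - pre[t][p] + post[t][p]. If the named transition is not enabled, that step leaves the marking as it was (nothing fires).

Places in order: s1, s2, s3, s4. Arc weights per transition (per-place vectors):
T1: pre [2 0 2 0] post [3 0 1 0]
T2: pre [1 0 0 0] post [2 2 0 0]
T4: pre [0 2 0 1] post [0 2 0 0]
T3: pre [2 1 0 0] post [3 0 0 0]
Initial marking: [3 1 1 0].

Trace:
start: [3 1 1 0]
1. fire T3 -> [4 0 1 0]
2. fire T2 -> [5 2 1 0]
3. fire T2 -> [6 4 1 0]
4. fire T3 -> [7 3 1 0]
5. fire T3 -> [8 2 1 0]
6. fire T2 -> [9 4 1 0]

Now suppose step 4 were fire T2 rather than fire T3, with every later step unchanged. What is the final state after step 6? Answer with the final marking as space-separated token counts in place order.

9 7 1 0

(re-executing from step 4 with the substitution; state before step 4: [6 4 1 0])
4. fire T2 -> [7 6 1 0]
5. fire T3 -> [8 5 1 0]
6. fire T2 -> [9 7 1 0]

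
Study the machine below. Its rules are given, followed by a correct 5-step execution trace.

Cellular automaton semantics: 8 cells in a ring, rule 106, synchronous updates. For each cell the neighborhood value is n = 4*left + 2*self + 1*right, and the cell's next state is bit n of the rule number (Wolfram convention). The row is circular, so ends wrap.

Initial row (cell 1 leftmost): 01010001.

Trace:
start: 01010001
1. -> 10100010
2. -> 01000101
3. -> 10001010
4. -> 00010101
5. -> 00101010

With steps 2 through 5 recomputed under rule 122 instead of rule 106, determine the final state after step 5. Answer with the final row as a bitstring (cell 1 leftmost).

10101010

(re-executing steps 2..5 under rule 122; state before step 2: 10100010)
2. -> 01010101
3. -> 10101010
4. -> 01010101
5. -> 10101010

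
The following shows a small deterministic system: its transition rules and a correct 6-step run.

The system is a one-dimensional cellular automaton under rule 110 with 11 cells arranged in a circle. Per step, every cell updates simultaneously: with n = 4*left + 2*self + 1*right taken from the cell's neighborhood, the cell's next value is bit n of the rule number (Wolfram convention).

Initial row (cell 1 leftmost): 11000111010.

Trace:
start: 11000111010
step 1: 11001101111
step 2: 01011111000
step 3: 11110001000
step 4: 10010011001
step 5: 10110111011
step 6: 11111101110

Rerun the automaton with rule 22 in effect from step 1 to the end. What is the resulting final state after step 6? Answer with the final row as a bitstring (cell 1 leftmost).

(re-executing steps 1..6 under rule 22; state before step 1: 11000111010)
step 1: 00101000010
step 2: 01101100111
step 3: 00000011000
step 4: 00000100100
step 5: 00001111110
step 6: 00010000001

00010000001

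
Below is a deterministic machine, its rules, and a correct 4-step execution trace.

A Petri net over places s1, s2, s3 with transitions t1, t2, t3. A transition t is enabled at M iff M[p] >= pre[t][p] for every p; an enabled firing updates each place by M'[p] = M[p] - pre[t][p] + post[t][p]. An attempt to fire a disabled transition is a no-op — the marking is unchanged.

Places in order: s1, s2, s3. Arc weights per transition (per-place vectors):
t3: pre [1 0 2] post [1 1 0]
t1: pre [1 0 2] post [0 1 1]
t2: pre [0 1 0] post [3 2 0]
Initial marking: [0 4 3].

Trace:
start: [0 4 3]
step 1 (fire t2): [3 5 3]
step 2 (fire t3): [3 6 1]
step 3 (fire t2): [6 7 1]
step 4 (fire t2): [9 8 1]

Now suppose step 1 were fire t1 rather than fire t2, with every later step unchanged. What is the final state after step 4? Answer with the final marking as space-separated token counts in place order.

(re-executing from step 1 with the substitution; state before step 1: [0 4 3])
step 1 (fire t1): [0 4 3]
step 2 (fire t3): [0 4 3]
step 3 (fire t2): [3 5 3]
step 4 (fire t2): [6 6 3]

6 6 3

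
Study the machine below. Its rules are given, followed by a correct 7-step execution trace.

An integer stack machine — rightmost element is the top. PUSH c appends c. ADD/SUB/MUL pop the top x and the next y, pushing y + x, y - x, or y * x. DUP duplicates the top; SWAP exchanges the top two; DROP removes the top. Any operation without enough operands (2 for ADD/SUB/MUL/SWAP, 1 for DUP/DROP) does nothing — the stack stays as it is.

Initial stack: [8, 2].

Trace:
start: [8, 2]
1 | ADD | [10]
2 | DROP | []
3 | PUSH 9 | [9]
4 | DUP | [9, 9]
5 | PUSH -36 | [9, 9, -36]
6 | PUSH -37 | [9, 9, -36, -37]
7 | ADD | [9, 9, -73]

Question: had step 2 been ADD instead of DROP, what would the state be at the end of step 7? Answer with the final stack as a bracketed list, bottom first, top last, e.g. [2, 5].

(re-executing from step 2 with the substitution; state before step 2: [10])
2 | ADD | [10]
3 | PUSH 9 | [10, 9]
4 | DUP | [10, 9, 9]
5 | PUSH -36 | [10, 9, 9, -36]
6 | PUSH -37 | [10, 9, 9, -36, -37]
7 | ADD | [10, 9, 9, -73]

[10, 9, 9, -73]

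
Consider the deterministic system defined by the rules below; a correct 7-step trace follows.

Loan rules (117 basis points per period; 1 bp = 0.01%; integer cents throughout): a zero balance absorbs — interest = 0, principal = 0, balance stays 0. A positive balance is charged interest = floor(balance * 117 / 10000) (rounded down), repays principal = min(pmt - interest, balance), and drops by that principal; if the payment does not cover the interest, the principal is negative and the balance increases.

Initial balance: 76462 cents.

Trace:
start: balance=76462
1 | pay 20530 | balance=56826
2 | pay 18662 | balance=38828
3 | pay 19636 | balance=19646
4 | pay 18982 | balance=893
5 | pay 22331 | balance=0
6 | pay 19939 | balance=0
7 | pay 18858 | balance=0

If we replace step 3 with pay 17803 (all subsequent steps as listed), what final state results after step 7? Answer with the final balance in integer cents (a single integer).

(re-executing from step 3 with the substitution; state before step 3: balance=38828)
3 | pay 17803 | balance=21479
4 | pay 18982 | balance=2748
5 | pay 22331 | balance=0
6 | pay 19939 | balance=0
7 | pay 18858 | balance=0

0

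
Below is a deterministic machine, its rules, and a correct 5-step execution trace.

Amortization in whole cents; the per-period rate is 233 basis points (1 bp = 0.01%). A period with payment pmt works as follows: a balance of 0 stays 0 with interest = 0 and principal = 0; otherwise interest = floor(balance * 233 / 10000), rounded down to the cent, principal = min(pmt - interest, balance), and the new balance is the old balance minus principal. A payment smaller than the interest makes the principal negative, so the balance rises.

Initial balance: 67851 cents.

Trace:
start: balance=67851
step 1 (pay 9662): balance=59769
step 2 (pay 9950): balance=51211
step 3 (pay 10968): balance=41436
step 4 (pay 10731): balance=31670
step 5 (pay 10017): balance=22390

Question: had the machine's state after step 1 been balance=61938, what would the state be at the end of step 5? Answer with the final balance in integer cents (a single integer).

24769

state after step 1 := balance=61938
step 2 (pay 9950): balance=53431
step 3 (pay 10968): balance=43707
step 4 (pay 10731): balance=33994
step 5 (pay 10017): balance=24769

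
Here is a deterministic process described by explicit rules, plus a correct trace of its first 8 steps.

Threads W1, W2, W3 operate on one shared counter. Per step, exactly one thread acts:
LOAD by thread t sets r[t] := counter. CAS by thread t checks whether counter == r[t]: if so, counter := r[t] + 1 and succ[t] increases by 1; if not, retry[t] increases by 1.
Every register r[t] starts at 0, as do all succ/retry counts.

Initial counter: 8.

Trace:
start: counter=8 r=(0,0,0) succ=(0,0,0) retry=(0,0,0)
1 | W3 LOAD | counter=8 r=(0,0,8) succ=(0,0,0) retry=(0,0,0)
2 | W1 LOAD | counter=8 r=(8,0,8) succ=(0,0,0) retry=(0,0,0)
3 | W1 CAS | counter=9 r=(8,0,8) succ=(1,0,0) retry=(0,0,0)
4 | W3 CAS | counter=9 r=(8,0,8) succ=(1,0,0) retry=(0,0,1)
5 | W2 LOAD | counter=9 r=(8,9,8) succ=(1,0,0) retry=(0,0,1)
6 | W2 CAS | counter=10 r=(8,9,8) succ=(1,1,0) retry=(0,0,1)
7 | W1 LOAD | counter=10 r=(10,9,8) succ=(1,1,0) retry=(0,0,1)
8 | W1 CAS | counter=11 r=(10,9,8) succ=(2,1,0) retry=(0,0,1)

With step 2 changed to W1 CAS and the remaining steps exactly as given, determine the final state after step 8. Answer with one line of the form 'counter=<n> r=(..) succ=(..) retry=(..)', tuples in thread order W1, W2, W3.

(re-executing from step 2 with the substitution; state before step 2: counter=8 r=(0,0,8) succ=(0,0,0) retry=(0,0,0))
2 | W1 CAS | counter=8 r=(0,0,8) succ=(0,0,0) retry=(1,0,0)
3 | W1 CAS | counter=8 r=(0,0,8) succ=(0,0,0) retry=(2,0,0)
4 | W3 CAS | counter=9 r=(0,0,8) succ=(0,0,1) retry=(2,0,0)
5 | W2 LOAD | counter=9 r=(0,9,8) succ=(0,0,1) retry=(2,0,0)
6 | W2 CAS | counter=10 r=(0,9,8) succ=(0,1,1) retry=(2,0,0)
7 | W1 LOAD | counter=10 r=(10,9,8) succ=(0,1,1) retry=(2,0,0)
8 | W1 CAS | counter=11 r=(10,9,8) succ=(1,1,1) retry=(2,0,0)

counter=11 r=(10,9,8) succ=(1,1,1) retry=(2,0,0)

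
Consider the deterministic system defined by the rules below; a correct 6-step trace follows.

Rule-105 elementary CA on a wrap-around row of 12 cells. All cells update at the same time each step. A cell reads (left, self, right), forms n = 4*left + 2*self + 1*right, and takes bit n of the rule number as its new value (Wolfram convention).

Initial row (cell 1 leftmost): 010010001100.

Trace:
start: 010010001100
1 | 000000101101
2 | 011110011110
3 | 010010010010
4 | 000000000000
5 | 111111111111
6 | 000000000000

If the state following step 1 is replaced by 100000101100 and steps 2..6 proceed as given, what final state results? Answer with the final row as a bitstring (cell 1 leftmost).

011001100110

state after step 1 := 100000101100
2 | 001110011100
3 | 101010010101
4 | 110100001011
5 | 011001100110
6 | 011001100110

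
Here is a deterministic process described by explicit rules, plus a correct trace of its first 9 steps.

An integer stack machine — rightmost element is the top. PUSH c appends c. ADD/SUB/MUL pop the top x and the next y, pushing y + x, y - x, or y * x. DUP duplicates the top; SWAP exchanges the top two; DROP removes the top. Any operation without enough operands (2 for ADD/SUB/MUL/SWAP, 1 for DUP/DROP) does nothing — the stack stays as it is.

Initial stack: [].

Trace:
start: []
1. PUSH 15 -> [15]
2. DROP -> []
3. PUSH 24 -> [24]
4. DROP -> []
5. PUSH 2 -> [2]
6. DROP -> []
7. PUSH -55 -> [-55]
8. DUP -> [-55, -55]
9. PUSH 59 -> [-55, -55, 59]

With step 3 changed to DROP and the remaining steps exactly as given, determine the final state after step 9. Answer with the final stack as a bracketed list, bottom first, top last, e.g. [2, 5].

(re-executing from step 3 with the substitution; state before step 3: [])
3. DROP -> []
4. DROP -> []
5. PUSH 2 -> [2]
6. DROP -> []
7. PUSH -55 -> [-55]
8. DUP -> [-55, -55]
9. PUSH 59 -> [-55, -55, 59]

[-55, -55, 59]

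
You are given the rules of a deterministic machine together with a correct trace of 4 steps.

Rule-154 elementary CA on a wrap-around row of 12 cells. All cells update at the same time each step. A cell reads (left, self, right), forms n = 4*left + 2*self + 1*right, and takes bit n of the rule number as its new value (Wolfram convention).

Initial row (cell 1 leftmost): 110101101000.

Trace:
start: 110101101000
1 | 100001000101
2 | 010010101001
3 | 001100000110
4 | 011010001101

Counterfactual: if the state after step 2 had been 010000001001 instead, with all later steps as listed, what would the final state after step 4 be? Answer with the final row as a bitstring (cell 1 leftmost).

state after step 2 := 010000001001
3 | 001000010110
4 | 010100100101

010100100101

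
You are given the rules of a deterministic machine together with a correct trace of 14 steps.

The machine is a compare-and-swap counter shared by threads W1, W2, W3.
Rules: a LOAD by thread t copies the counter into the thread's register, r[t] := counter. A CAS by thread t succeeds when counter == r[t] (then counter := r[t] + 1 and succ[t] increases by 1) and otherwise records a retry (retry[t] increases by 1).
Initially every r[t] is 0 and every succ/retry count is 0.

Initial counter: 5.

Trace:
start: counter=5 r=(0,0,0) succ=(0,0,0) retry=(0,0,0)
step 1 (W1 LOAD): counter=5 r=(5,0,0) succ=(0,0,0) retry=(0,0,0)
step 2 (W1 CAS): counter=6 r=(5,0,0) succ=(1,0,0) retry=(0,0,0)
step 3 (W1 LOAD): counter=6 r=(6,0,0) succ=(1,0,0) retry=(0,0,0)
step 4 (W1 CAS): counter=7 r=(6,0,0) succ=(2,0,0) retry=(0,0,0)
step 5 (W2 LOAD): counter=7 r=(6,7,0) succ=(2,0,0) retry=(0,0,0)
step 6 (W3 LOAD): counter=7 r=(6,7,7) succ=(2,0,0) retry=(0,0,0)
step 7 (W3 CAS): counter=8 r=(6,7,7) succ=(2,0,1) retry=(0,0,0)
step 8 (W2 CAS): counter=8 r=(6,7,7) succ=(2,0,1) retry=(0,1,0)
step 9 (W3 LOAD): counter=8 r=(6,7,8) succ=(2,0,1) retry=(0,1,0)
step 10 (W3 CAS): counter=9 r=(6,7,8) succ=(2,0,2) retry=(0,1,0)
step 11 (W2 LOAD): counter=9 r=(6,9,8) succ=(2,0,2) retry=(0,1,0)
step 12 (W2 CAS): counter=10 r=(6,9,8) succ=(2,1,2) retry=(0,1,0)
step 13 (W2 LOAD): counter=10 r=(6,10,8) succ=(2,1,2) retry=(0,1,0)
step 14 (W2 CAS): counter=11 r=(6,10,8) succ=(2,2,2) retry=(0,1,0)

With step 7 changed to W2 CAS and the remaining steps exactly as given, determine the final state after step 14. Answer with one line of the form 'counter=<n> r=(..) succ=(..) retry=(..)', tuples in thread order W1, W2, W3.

counter=11 r=(6,10,8) succ=(2,3,1) retry=(0,1,0)

(re-executing from step 7 with the substitution; state before step 7: counter=7 r=(6,7,7) succ=(2,0,0) retry=(0,0,0))
step 7 (W2 CAS): counter=8 r=(6,7,7) succ=(2,1,0) retry=(0,0,0)
step 8 (W2 CAS): counter=8 r=(6,7,7) succ=(2,1,0) retry=(0,1,0)
step 9 (W3 LOAD): counter=8 r=(6,7,8) succ=(2,1,0) retry=(0,1,0)
step 10 (W3 CAS): counter=9 r=(6,7,8) succ=(2,1,1) retry=(0,1,0)
step 11 (W2 LOAD): counter=9 r=(6,9,8) succ=(2,1,1) retry=(0,1,0)
step 12 (W2 CAS): counter=10 r=(6,9,8) succ=(2,2,1) retry=(0,1,0)
step 13 (W2 LOAD): counter=10 r=(6,10,8) succ=(2,2,1) retry=(0,1,0)
step 14 (W2 CAS): counter=11 r=(6,10,8) succ=(2,3,1) retry=(0,1,0)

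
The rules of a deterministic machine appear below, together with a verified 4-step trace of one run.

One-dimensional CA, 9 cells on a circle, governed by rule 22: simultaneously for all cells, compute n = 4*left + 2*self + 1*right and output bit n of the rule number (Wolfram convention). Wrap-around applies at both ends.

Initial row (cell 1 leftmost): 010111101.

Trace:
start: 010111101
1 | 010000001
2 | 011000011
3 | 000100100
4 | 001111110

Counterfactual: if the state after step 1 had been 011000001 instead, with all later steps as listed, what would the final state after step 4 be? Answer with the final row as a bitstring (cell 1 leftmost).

state after step 1 := 011000001
2 | 000100011
3 | 101110100
4 | 100000111

100000111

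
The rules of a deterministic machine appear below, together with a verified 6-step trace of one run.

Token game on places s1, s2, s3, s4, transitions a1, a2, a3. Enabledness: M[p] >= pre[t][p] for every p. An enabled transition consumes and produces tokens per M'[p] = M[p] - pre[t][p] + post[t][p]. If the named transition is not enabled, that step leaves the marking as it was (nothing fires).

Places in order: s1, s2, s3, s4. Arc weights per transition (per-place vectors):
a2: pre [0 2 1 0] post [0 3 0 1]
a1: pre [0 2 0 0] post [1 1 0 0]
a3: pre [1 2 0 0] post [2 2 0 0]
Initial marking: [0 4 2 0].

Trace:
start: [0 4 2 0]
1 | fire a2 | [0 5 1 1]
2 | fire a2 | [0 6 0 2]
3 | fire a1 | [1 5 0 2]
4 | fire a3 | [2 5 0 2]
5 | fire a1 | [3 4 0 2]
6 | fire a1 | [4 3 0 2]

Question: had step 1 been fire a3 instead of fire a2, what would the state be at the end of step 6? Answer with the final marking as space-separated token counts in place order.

4 2 1 1

(re-executing from step 1 with the substitution; state before step 1: [0 4 2 0])
1 | fire a3 | [0 4 2 0]
2 | fire a2 | [0 5 1 1]
3 | fire a1 | [1 4 1 1]
4 | fire a3 | [2 4 1 1]
5 | fire a1 | [3 3 1 1]
6 | fire a1 | [4 2 1 1]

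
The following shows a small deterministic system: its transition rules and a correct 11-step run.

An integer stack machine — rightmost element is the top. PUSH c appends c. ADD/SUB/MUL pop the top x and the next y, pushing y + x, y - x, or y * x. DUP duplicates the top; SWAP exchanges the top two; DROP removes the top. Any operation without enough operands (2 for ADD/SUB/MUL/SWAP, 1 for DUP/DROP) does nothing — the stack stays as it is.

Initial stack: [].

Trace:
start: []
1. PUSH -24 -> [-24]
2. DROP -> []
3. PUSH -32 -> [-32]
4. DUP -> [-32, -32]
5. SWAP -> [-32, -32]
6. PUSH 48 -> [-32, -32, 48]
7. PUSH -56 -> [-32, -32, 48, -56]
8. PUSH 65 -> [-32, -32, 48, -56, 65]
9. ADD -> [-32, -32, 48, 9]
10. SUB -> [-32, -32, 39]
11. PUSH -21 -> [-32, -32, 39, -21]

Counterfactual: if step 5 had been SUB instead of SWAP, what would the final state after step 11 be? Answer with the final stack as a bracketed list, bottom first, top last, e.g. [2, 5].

(re-executing from step 5 with the substitution; state before step 5: [-32, -32])
5. SUB -> [0]
6. PUSH 48 -> [0, 48]
7. PUSH -56 -> [0, 48, -56]
8. PUSH 65 -> [0, 48, -56, 65]
9. ADD -> [0, 48, 9]
10. SUB -> [0, 39]
11. PUSH -21 -> [0, 39, -21]

[0, 39, -21]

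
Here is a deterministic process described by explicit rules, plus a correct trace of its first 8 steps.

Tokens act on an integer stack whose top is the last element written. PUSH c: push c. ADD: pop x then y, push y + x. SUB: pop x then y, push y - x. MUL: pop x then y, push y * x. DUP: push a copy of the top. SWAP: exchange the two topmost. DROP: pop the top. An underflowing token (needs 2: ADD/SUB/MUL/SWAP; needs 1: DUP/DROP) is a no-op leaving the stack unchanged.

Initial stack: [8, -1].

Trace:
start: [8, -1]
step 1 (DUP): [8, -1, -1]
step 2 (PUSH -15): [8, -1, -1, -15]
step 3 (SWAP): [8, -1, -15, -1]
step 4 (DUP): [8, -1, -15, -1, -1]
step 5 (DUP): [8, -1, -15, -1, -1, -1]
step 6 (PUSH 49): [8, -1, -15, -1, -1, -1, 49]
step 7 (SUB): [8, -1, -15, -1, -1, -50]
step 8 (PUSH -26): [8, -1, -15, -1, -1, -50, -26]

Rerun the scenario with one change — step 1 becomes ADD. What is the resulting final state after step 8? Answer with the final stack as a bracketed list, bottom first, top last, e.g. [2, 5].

(re-executing from step 1 with the substitution; state before step 1: [8, -1])
step 1 (ADD): [7]
step 2 (PUSH -15): [7, -15]
step 3 (SWAP): [-15, 7]
step 4 (DUP): [-15, 7, 7]
step 5 (DUP): [-15, 7, 7, 7]
step 6 (PUSH 49): [-15, 7, 7, 7, 49]
step 7 (SUB): [-15, 7, 7, -42]
step 8 (PUSH -26): [-15, 7, 7, -42, -26]

[-15, 7, 7, -42, -26]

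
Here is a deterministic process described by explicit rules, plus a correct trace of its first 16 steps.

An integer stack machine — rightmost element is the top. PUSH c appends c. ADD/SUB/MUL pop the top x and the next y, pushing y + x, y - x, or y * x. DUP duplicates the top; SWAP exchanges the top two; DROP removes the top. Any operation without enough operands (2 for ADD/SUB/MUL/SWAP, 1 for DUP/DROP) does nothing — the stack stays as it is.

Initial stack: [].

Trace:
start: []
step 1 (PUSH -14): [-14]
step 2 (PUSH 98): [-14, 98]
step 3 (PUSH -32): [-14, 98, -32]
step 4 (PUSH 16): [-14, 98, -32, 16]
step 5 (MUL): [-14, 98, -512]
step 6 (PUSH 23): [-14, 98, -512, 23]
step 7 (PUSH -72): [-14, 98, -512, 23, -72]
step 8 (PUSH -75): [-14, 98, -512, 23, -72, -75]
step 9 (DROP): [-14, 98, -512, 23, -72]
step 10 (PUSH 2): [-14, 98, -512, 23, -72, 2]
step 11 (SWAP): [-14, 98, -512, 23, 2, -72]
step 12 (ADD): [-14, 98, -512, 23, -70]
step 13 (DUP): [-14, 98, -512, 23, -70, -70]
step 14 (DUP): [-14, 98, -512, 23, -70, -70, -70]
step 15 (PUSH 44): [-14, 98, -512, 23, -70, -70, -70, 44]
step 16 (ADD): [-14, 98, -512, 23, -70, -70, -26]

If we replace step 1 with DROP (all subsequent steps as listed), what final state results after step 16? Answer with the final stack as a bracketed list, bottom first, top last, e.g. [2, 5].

[98, -512, 23, -70, -70, -26]

(re-executing from step 1 with the substitution; state before step 1: [])
step 1 (DROP): []
step 2 (PUSH 98): [98]
step 3 (PUSH -32): [98, -32]
step 4 (PUSH 16): [98, -32, 16]
step 5 (MUL): [98, -512]
step 6 (PUSH 23): [98, -512, 23]
step 7 (PUSH -72): [98, -512, 23, -72]
step 8 (PUSH -75): [98, -512, 23, -72, -75]
step 9 (DROP): [98, -512, 23, -72]
step 10 (PUSH 2): [98, -512, 23, -72, 2]
step 11 (SWAP): [98, -512, 23, 2, -72]
step 12 (ADD): [98, -512, 23, -70]
step 13 (DUP): [98, -512, 23, -70, -70]
step 14 (DUP): [98, -512, 23, -70, -70, -70]
step 15 (PUSH 44): [98, -512, 23, -70, -70, -70, 44]
step 16 (ADD): [98, -512, 23, -70, -70, -26]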